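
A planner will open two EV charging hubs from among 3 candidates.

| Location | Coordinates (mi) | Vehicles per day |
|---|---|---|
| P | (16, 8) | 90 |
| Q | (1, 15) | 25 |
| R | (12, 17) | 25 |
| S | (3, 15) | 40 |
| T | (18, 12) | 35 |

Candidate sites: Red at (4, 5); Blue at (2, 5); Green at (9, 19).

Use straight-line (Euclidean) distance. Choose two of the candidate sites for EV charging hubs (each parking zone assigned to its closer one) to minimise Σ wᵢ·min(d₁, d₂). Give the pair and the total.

Evaluate every pair (each demand assigned to the nearer of the two):
  {Red, Green}: total = 2114.5
  {Blue, Green}: total = 2174.7
  {Red, Blue}: total = 2674.9
Best pair: {Red, Green} with total 2114.5.

{Red, Green}, total 2114.5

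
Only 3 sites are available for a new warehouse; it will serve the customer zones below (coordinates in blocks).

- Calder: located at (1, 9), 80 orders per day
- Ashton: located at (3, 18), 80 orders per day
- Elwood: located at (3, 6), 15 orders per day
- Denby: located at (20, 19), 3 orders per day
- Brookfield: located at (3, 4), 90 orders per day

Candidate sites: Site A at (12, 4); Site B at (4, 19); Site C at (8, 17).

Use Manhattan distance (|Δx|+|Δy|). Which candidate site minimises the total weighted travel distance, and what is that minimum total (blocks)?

Site B, total 2898 blocks

Total weighted distance at each candidate:
  Site A (12, 4): total = 4164
  Site B (4, 19): total = 2898
  Site C (8, 17): total = 3582
Minimum is at Site B with total 2898 blocks.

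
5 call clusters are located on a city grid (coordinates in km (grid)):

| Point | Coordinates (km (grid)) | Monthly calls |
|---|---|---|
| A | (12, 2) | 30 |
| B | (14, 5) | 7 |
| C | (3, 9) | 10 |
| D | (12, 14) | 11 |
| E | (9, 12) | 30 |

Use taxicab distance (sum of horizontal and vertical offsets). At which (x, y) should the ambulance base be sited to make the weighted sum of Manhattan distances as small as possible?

Manhattan distance separates: Σwᵢ(|x−xᵢ|+|y−yᵢ|) = Σwᵢ|x−xᵢ| + Σwᵢ|y−yᵢ|, so x and y are optimised independently as 1-D weighted medians.
Total weight W = 88; half = 44.
x-coordinate, sorted with cumulative weight:
  x=3 (C, w=10) cum 10
  x=9 (E, w=30) cum 40
  x=12 (A, w=30) cum 70  ← median
  x=12 (D, w=11) cum 81
  x=14 (B, w=7) cum 88
⇒ x* = 12
y-coordinate, sorted with cumulative weight:
  y=2 (A, w=30) cum 30
  y=5 (B, w=7) cum 37
  y=9 (C, w=10) cum 47  ← median
  y=12 (E, w=30) cum 77
  y=14 (D, w=11) cum 88
⇒ y* = 9

(12, 9)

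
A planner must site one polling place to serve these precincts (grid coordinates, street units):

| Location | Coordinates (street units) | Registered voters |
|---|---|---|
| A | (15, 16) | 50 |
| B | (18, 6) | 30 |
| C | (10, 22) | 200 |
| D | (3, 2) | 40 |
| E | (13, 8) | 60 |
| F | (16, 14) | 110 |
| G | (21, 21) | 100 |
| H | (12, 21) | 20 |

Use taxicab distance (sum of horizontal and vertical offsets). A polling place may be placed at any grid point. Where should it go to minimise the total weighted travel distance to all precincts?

(13, 21)

Manhattan distance separates: Σwᵢ(|x−xᵢ|+|y−yᵢ|) = Σwᵢ|x−xᵢ| + Σwᵢ|y−yᵢ|, so x and y are optimised independently as 1-D weighted medians.
Total weight W = 610; half = 305.
x-coordinate, sorted with cumulative weight:
  x=3 (D, w=40) cum 40
  x=10 (C, w=200) cum 240
  x=12 (H, w=20) cum 260
  x=13 (E, w=60) cum 320  ← median
  x=15 (A, w=50) cum 370
  x=16 (F, w=110) cum 480
  x=18 (B, w=30) cum 510
  x=21 (G, w=100) cum 610
⇒ x* = 13
y-coordinate, sorted with cumulative weight:
  y=2 (D, w=40) cum 40
  y=6 (B, w=30) cum 70
  y=8 (E, w=60) cum 130
  y=14 (F, w=110) cum 240
  y=16 (A, w=50) cum 290
  y=21 (G, w=100) cum 390  ← median
  y=21 (H, w=20) cum 410
  y=22 (C, w=200) cum 610
⇒ y* = 21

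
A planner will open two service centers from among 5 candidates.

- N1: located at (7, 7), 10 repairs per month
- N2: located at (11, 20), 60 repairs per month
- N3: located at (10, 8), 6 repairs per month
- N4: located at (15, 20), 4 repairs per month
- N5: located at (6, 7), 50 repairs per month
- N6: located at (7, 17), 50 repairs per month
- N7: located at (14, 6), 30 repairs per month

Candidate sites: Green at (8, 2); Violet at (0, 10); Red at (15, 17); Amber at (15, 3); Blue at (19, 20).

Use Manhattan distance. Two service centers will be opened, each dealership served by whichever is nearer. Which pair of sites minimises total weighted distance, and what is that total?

{Green, Red}, total 1590

Evaluate every pair (each demand assigned to the nearer of the two):
  {Green, Red}: total = 1590
  {Red, Amber}: total = 1782
  {Violet, Red}: total = 1814
  {Green, Blue}: total = 2004
  {Amber, Blue}: total = 2196
  {Violet, Blue}: total = 2358
  {Red, Blue}: total = 2406
  {Green, Amber}: total = 2706
  {Violet, Amber}: total = 2758
  {Green, Violet}: total = 2818
Best pair: {Green, Red} with total 1590.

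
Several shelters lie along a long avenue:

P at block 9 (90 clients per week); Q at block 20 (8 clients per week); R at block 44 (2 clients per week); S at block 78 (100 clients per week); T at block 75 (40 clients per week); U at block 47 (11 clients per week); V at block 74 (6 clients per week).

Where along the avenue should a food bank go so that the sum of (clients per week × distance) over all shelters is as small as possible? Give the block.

x = 75

For a sum of weighted absolute distances on a line, the optimum is the weighted median (not the mean). Total weight W = 257; half-weight = 128.5.
Sort by position and accumulate weight:
  block 9 (P, w=90) → cum 90
  block 20 (Q, w=8) → cum 98
  block 44 (R, w=2) → cum 100
  block 47 (U, w=11) → cum 111
  block 74 (V, w=6) → cum 117
  block 75 (T, w=40) → cum 157  ≥ 128.5 → median here
  block 78 (S, w=100) → cum 257
Optimal location: block 75.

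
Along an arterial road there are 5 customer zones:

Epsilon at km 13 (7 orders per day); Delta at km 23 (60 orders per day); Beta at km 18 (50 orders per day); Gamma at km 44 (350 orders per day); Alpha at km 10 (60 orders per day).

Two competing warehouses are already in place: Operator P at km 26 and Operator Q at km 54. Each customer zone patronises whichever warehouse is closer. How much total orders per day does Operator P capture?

177

The indifferent point is the midpoint (26+54)/2 = 40; customer zones left of it (closer to Operator P at 26) go to Operator P, those right go to Operator Q.
  Alpha at 10 (w=60) → Operator P
  Epsilon at 13 (w=7) → Operator P
  Beta at 18 (w=50) → Operator P
  Delta at 23 (w=60) → Operator P
  Gamma at 44 (w=350) → Operator Q
Operator P captures 177; Operator Q captures 350.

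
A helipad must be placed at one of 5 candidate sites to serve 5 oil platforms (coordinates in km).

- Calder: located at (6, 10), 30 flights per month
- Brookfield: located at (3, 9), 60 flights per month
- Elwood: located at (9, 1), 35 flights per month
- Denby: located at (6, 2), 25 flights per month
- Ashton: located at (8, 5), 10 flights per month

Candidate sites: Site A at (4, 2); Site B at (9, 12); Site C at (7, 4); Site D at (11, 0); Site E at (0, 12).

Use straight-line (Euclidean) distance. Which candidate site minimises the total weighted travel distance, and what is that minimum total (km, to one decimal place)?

Total weighted distance at each candidate:
  Site A (4, 2): total = 950.1
  Site B (9, 12): total = 1227.4
  Site C (7, 4): total = 762.9
  Site D (11, 0): total = 1329.1
  Site E (0, 12): total = 1339.6
Minimum is at Site C with total 762.9 km.

Site C, total 762.9 km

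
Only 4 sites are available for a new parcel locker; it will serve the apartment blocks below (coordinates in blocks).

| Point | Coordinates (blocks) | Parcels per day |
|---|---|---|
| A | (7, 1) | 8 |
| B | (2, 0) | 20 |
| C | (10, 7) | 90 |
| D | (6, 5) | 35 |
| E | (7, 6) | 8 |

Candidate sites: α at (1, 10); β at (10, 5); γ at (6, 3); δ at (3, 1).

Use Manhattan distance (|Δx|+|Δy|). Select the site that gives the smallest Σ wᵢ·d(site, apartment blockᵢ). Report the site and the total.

β, total 668 blocks

Total weighted distance at each candidate:
  α (1, 10): total = 1850
  β (10, 5): total = 668
  γ (6, 3): total = 986
  δ (3, 1): total = 1559
Minimum is at β with total 668 blocks.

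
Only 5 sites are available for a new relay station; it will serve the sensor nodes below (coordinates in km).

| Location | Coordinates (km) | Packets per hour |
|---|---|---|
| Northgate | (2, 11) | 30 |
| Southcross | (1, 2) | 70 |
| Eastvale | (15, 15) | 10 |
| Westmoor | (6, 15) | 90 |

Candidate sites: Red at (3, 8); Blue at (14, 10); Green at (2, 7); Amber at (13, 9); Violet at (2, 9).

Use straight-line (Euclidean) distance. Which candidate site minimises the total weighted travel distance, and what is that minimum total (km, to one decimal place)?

Total weighted distance at each candidate:
  Red (3, 8): total = 1361.9
  Blue (14, 10): total = 2329.8
  Green (2, 7): total = 1434.6
  Amber (13, 9): total = 2200.9
  Violet (2, 9): total = 1347.2
Minimum is at Violet with total 1347.2 km.

Violet, total 1347.2 km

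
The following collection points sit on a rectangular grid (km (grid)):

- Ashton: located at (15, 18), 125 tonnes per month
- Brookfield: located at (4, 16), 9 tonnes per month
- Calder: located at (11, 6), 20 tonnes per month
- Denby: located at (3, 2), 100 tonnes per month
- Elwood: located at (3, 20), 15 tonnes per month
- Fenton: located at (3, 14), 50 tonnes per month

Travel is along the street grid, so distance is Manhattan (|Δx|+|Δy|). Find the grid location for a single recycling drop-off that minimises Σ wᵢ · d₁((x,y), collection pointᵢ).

Manhattan distance separates: Σwᵢ(|x−xᵢ|+|y−yᵢ|) = Σwᵢ|x−xᵢ| + Σwᵢ|y−yᵢ|, so x and y are optimised independently as 1-D weighted medians.
Total weight W = 319; half = 159.5.
x-coordinate, sorted with cumulative weight:
  x=3 (Denby, w=100) cum 100
  x=3 (Elwood, w=15) cum 115
  x=3 (Fenton, w=50) cum 165  ← median
  x=4 (Brookfield, w=9) cum 174
  x=11 (Calder, w=20) cum 194
  x=15 (Ashton, w=125) cum 319
⇒ x* = 3
y-coordinate, sorted with cumulative weight:
  y=2 (Denby, w=100) cum 100
  y=6 (Calder, w=20) cum 120
  y=14 (Fenton, w=50) cum 170  ← median
  y=16 (Brookfield, w=9) cum 179
  y=18 (Ashton, w=125) cum 304
  y=20 (Elwood, w=15) cum 319
⇒ y* = 14

(3, 14)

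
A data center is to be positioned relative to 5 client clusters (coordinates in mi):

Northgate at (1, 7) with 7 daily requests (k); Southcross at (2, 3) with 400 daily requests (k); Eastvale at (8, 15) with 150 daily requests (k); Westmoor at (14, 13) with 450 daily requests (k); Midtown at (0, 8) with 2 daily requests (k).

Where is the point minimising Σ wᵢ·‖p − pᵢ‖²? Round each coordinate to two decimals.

The minimiser of Σwᵢ‖p−pᵢ‖² is the weighted centroid p* = (Σwᵢpᵢ)/(Σwᵢ).
Σwᵢ = 1009.
Σwᵢxᵢ = 7·1 + 400·2 + 150·8 + 450·14 + 2·0 = 8307.
Σwᵢyᵢ = 7·7 + 400·3 + 150·15 + 450·13 + 2·8 = 9365.
x* = 8307/1009 = 8.23, y* = 9365/1009 = 9.28.

(8.23, 9.28)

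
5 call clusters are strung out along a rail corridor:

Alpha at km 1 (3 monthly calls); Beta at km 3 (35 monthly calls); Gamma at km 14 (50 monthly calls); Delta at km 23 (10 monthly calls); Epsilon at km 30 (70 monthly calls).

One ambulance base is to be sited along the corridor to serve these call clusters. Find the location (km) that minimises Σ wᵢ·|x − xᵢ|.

x = 14

For a sum of weighted absolute distances on a line, the optimum is the weighted median (not the mean). Total weight W = 168; half-weight = 84.
Sort by position and accumulate weight:
  km 1 (Alpha, w=3) → cum 3
  km 3 (Beta, w=35) → cum 38
  km 14 (Gamma, w=50) → cum 88  ≥ 84 → median here
  km 23 (Delta, w=10) → cum 98
  km 30 (Epsilon, w=70) → cum 168
Optimal location: km 14.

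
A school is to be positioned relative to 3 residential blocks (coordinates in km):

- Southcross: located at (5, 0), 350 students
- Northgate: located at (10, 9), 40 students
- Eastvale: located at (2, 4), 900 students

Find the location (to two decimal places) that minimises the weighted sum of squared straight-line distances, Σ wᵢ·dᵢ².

(3.06, 3.07)

The minimiser of Σwᵢ‖p−pᵢ‖² is the weighted centroid p* = (Σwᵢpᵢ)/(Σwᵢ).
Σwᵢ = 1290.
Σwᵢxᵢ = 350·5 + 40·10 + 900·2 = 3950.
Σwᵢyᵢ = 350·0 + 40·9 + 900·4 = 3960.
x* = 3950/1290 = 3.06, y* = 3960/1290 = 3.07.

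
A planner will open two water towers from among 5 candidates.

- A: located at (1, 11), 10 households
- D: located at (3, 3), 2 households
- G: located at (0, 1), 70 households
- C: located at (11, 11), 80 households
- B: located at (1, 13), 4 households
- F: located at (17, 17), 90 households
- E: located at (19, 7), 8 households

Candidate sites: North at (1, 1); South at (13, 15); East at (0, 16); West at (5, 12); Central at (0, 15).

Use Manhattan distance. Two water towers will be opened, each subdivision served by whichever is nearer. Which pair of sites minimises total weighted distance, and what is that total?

{North, South}, total 1358

Evaluate every pair (each demand assigned to the nearer of the two):
  {North, South}: total = 1358
  {South, Central}: total = 2204
  {South, East}: total = 2290
  {South, West}: total = 2344
  {North, West}: total = 2390
  {North, Central}: total = 3242
  {North, East}: total = 3246
  {West, Central}: total = 3306
  {East, West}: total = 3380
  {East, Central}: total = 4108
Best pair: {North, South} with total 1358.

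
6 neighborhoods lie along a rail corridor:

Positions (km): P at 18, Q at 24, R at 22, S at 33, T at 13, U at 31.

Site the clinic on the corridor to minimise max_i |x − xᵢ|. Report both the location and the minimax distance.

location 23, max distance 10

The 1-center on a line is the midpoint of the two extreme points: leftmost at 13, rightmost at 33.
Optimal location = (13 + 33)/2 = 23; maximum distance = (33 − 13)/2 = 10.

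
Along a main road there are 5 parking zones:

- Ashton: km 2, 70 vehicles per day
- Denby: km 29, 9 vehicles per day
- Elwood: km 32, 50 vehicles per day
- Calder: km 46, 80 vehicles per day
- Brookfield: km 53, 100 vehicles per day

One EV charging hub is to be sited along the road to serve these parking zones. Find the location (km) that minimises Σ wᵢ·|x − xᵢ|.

x = 46

For a sum of weighted absolute distances on a line, the optimum is the weighted median (not the mean). Total weight W = 309; half-weight = 154.5.
Sort by position and accumulate weight:
  km 2 (Ashton, w=70) → cum 70
  km 29 (Denby, w=9) → cum 79
  km 32 (Elwood, w=50) → cum 129
  km 46 (Calder, w=80) → cum 209  ≥ 154.5 → median here
  km 53 (Brookfield, w=100) → cum 309
Optimal location: km 46.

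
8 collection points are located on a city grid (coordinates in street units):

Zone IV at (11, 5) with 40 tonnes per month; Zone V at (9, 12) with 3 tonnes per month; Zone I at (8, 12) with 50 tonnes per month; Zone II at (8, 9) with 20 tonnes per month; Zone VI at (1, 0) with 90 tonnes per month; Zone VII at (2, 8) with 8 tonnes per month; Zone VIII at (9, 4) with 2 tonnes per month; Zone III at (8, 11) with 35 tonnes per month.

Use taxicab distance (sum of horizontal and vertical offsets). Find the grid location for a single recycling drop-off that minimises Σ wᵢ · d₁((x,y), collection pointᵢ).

Manhattan distance separates: Σwᵢ(|x−xᵢ|+|y−yᵢ|) = Σwᵢ|x−xᵢ| + Σwᵢ|y−yᵢ|, so x and y are optimised independently as 1-D weighted medians.
Total weight W = 248; half = 124.
x-coordinate, sorted with cumulative weight:
  x=1 (Zone VI, w=90) cum 90
  x=2 (Zone VII, w=8) cum 98
  x=8 (Zone I, w=50) cum 148  ← median
  x=8 (Zone II, w=20) cum 168
  x=8 (Zone III, w=35) cum 203
  x=9 (Zone V, w=3) cum 206
  x=9 (Zone VIII, w=2) cum 208
  x=11 (Zone IV, w=40) cum 248
⇒ x* = 8
y-coordinate, sorted with cumulative weight:
  y=0 (Zone VI, w=90) cum 90
  y=4 (Zone VIII, w=2) cum 92
  y=5 (Zone IV, w=40) cum 132  ← median
  y=8 (Zone VII, w=8) cum 140
  y=9 (Zone II, w=20) cum 160
  y=11 (Zone III, w=35) cum 195
  y=12 (Zone V, w=3) cum 198
  y=12 (Zone I, w=50) cum 248
⇒ y* = 5

(8, 5)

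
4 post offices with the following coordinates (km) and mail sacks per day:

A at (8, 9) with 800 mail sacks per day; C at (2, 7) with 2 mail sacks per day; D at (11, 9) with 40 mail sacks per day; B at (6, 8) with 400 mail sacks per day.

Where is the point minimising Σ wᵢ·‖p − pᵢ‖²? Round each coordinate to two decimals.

(7.44, 8.67)

The minimiser of Σwᵢ‖p−pᵢ‖² is the weighted centroid p* = (Σwᵢpᵢ)/(Σwᵢ).
Σwᵢ = 1242.
Σwᵢxᵢ = 800·8 + 2·2 + 40·11 + 400·6 = 9244.
Σwᵢyᵢ = 800·9 + 2·7 + 40·9 + 400·8 = 10774.
x* = 9244/1242 = 7.44, y* = 10774/1242 = 8.67.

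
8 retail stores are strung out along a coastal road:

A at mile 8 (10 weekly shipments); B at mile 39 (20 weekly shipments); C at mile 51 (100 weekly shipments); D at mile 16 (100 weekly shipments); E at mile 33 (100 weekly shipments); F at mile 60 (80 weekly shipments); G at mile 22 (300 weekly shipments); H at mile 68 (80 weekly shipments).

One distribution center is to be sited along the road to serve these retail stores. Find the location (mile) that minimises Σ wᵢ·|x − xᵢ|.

For a sum of weighted absolute distances on a line, the optimum is the weighted median (not the mean). Total weight W = 790; half-weight = 395.
Sort by position and accumulate weight:
  mile 8 (A, w=10) → cum 10
  mile 16 (D, w=100) → cum 110
  mile 22 (G, w=300) → cum 410  ≥ 395 → median here
  mile 33 (E, w=100) → cum 510
  mile 39 (B, w=20) → cum 530
  mile 51 (C, w=100) → cum 630
  mile 60 (F, w=80) → cum 710
  mile 68 (H, w=80) → cum 790
Optimal location: mile 22.

x = 22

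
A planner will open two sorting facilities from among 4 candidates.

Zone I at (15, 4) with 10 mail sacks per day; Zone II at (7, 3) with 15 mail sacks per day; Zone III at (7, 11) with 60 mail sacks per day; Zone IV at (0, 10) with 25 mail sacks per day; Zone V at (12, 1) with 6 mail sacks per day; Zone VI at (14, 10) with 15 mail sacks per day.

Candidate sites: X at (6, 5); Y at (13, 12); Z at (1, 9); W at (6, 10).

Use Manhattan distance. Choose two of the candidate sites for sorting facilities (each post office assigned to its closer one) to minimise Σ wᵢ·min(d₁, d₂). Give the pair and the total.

{X, W}, total 595

Evaluate every pair (each demand assigned to the nearer of the two):
  {X, W}: total = 595
  {Y, W}: total = 607
  {Z, W}: total = 650
  {Y, Z}: total = 867
  {X, Z}: total = 870
  {X, Y}: total = 945
Best pair: {X, W} with total 595.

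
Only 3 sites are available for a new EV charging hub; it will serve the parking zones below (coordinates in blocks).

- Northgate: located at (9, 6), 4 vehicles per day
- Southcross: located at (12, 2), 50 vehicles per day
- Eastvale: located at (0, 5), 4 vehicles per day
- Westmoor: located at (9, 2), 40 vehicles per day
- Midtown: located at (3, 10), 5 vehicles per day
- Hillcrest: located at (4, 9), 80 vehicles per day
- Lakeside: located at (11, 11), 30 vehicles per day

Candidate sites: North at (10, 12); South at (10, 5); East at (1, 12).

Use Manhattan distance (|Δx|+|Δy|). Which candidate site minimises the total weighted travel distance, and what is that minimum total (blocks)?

Total weighted distance at each candidate:
  North (10, 12): total = 1961
  South (10, 5): total = 1528
  East (1, 12): total = 2688
Minimum is at South with total 1528 blocks.

South, total 1528 blocks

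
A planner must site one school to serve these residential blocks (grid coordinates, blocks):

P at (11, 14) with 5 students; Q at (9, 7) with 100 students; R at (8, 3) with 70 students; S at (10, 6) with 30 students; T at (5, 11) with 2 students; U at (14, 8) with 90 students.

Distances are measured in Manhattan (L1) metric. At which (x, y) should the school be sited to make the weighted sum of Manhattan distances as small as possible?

Manhattan distance separates: Σwᵢ(|x−xᵢ|+|y−yᵢ|) = Σwᵢ|x−xᵢ| + Σwᵢ|y−yᵢ|, so x and y are optimised independently as 1-D weighted medians.
Total weight W = 297; half = 148.5.
x-coordinate, sorted with cumulative weight:
  x=5 (T, w=2) cum 2
  x=8 (R, w=70) cum 72
  x=9 (Q, w=100) cum 172  ← median
  x=10 (S, w=30) cum 202
  x=11 (P, w=5) cum 207
  x=14 (U, w=90) cum 297
⇒ x* = 9
y-coordinate, sorted with cumulative weight:
  y=3 (R, w=70) cum 70
  y=6 (S, w=30) cum 100
  y=7 (Q, w=100) cum 200  ← median
  y=8 (U, w=90) cum 290
  y=11 (T, w=2) cum 292
  y=14 (P, w=5) cum 297
⇒ y* = 7

(9, 7)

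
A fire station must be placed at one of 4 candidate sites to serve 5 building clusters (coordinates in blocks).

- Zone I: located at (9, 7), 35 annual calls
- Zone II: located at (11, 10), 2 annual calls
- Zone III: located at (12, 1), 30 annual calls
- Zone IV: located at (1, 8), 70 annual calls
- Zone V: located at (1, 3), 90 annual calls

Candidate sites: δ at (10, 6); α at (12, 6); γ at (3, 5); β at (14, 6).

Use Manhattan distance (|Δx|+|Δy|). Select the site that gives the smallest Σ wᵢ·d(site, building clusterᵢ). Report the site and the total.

γ, total 1406 blocks

Total weighted distance at each candidate:
  δ (10, 6): total = 2140
  α (12, 6): total = 2470
  γ (3, 5): total = 1406
  β (14, 6): total = 2924
Minimum is at γ with total 1406 blocks.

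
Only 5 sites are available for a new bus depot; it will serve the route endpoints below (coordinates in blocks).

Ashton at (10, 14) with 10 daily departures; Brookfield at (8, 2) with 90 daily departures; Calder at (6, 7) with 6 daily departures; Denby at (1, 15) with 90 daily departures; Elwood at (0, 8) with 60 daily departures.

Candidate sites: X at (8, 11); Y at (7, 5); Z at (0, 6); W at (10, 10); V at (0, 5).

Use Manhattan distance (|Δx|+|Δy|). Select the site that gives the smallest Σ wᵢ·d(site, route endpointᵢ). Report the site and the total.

Z, total 2322 blocks

Total weighted distance at each candidate:
  X (8, 11): total = 2546
  Y (7, 5): total = 2538
  Z (0, 6): total = 2322
  W (10, 10): total = 2962
  V (0, 5): total = 2398
Minimum is at Z with total 2322 blocks.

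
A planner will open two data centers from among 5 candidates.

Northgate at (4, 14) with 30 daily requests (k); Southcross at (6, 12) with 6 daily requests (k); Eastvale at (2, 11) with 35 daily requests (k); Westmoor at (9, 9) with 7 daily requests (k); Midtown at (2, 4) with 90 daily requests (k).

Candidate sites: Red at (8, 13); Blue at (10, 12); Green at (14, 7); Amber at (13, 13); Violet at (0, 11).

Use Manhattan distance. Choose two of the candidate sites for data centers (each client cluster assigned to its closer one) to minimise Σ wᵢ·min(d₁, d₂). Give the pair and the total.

Evaluate every pair (each demand assigned to the nearer of the two):
  {Red, Violet}: total = 1083
  {Blue, Violet}: total = 1142
  {Green, Violet}: total = 1181
  {Amber, Violet}: total = 1188
  {Red, Blue}: total = 1826
  {Red, Green}: total = 1833
  {Red, Amber}: total = 1833
  {Blue, Green}: total = 1957
  {Blue, Amber}: total = 2047
  {Green, Amber}: total = 2202
Best pair: {Red, Violet} with total 1083.

{Red, Violet}, total 1083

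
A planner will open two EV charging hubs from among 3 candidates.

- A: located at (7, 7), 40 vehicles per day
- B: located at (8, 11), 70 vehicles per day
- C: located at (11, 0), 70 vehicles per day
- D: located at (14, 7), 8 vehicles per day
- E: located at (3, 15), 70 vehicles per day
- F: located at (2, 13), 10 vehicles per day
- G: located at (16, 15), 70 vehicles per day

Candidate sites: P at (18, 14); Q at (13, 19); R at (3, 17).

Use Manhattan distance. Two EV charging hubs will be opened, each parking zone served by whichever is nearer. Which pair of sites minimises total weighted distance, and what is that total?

Evaluate every pair (each demand assigned to the nearer of the two):
  {P, R}: total = 3288
  {Q, R}: total = 3584
  {P, Q}: total = 4548
Best pair: {P, R} with total 3288.

{P, R}, total 3288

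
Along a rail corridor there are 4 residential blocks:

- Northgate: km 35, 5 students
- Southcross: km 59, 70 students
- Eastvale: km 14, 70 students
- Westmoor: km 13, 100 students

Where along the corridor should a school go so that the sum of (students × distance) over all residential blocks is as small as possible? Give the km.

x = 14

For a sum of weighted absolute distances on a line, the optimum is the weighted median (not the mean). Total weight W = 245; half-weight = 122.5.
Sort by position and accumulate weight:
  km 13 (Westmoor, w=100) → cum 100
  km 14 (Eastvale, w=70) → cum 170  ≥ 122.5 → median here
  km 35 (Northgate, w=5) → cum 175
  km 59 (Southcross, w=70) → cum 245
Optimal location: km 14.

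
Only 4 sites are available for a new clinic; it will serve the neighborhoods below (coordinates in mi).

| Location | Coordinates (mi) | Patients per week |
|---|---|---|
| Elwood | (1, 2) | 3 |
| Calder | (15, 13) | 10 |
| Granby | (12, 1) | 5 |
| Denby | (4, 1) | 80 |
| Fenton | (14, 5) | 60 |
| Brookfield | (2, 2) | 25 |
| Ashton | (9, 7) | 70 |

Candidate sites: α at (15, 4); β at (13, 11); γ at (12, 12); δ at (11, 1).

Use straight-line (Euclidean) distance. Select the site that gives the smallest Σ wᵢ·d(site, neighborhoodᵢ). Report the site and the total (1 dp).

Total weighted distance at each candidate:
  α (15, 4): total = 1949.0
  β (13, 11): total = 2316.1
  γ (12, 12): total = 2417.9
  δ (11, 1): total = 1690.7
Minimum is at δ with total 1690.7 mi.

δ, total 1690.7 mi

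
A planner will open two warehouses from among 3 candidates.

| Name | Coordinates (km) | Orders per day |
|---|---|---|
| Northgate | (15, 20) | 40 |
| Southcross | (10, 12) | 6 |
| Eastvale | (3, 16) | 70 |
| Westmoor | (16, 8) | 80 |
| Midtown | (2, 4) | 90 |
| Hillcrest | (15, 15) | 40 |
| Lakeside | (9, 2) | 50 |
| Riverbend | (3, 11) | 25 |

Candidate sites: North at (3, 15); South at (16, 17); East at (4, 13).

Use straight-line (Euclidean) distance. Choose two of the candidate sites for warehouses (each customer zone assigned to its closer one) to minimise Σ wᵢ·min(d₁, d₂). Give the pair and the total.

Evaluate every pair (each demand assigned to the nearer of the two):
  {South, East}: total = 2683.6
  {North, South}: total = 2861.6
  {North, East}: total = 3603.5
Best pair: {South, East} with total 2683.6.

{South, East}, total 2683.6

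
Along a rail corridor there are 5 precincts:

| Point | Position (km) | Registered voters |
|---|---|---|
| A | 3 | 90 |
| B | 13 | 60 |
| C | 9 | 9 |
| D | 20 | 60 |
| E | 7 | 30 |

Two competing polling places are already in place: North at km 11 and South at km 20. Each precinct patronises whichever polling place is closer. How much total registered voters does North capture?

189

The indifferent point is the midpoint (11+20)/2 = 15.5; precincts left of it (closer to North at 11) go to North, those right go to South.
  A at 3 (w=90) → North
  E at 7 (w=30) → North
  C at 9 (w=9) → North
  B at 13 (w=60) → North
  D at 20 (w=60) → South
North captures 189; South captures 60.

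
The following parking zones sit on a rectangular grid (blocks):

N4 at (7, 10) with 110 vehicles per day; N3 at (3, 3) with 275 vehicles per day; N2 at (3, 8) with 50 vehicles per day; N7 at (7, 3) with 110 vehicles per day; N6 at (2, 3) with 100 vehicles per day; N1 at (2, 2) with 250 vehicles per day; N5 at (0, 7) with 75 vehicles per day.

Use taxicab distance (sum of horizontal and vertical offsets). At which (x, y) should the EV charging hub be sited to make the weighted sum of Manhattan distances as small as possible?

Manhattan distance separates: Σwᵢ(|x−xᵢ|+|y−yᵢ|) = Σwᵢ|x−xᵢ| + Σwᵢ|y−yᵢ|, so x and y are optimised independently as 1-D weighted medians.
Total weight W = 970; half = 485.
x-coordinate, sorted with cumulative weight:
  x=0 (N5, w=75) cum 75
  x=2 (N6, w=100) cum 175
  x=2 (N1, w=250) cum 425
  x=3 (N3, w=275) cum 700  ← median
  x=3 (N2, w=50) cum 750
  x=7 (N4, w=110) cum 860
  x=7 (N7, w=110) cum 970
⇒ x* = 3
y-coordinate, sorted with cumulative weight:
  y=2 (N1, w=250) cum 250
  y=3 (N3, w=275) cum 525  ← median
  y=3 (N7, w=110) cum 635
  y=3 (N6, w=100) cum 735
  y=7 (N5, w=75) cum 810
  y=8 (N2, w=50) cum 860
  y=10 (N4, w=110) cum 970
⇒ y* = 3

(3, 3)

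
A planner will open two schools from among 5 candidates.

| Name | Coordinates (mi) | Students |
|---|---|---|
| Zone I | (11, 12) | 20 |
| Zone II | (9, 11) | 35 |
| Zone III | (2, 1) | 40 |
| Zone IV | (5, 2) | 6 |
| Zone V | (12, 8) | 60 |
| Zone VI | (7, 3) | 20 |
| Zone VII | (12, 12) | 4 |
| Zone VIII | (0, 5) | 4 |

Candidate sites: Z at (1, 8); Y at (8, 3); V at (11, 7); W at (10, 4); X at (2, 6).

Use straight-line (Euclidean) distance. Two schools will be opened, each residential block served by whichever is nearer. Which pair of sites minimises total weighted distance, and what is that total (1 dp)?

Evaluate every pair (each demand assigned to the nearer of the two):
  {Y, V}: total = 686.7
  {V, X}: total = 713.9
  {Z, V}: total = 813.7
  {V, W}: total = 839.3
  {W, X}: total = 1012.2
  {Y, W}: total = 1035.0
  {Z, W}: total = 1101.1
  {Y, X}: total = 1143.4
  {Z, Y}: total = 1200.1
  {Z, X}: total = 1528.5
Best pair: {Y, V} with total 686.7.

{Y, V}, total 686.7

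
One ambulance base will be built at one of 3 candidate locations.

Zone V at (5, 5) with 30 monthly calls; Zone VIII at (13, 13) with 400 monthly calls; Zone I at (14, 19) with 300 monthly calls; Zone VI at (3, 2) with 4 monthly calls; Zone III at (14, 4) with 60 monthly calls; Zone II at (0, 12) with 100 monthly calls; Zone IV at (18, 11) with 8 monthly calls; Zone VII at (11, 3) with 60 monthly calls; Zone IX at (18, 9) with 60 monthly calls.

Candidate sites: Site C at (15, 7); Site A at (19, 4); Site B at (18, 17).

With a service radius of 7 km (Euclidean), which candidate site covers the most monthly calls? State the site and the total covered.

Coverage radius r = 7 km; a point is covered iff (Δx)²+(Δy)² ≤ 7² = 49.
  Site C (15, 7): covers {Zone VIII, Zone III, Zone IV, Zone VII, Zone IX} → 588
  Site A (19, 4): covers {Zone III, Zone IX} → 120
  Site B (18, 17): covers {Zone VIII, Zone I, Zone IV} → 708
Maximum coverage at Site B: 708 monthly calls.

Site B, covering 708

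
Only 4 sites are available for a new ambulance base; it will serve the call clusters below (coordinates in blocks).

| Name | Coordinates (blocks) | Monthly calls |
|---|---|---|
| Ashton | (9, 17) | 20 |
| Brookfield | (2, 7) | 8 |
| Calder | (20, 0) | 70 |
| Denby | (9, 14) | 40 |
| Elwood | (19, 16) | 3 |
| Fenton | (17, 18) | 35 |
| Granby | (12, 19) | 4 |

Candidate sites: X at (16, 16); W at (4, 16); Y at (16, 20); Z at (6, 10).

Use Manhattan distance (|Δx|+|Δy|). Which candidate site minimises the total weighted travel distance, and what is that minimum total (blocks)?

X, total 2246 blocks

Total weighted distance at each candidate:
  X (16, 16): total = 2246
  W (4, 16): total = 3342
  Y (16, 20): total = 2762
  Z (6, 10): total = 2998
Minimum is at X with total 2246 blocks.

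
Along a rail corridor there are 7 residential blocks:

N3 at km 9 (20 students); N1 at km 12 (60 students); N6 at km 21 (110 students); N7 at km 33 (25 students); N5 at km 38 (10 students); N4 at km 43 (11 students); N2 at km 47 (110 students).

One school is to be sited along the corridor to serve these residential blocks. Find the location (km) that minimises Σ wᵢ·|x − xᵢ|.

x = 21

For a sum of weighted absolute distances on a line, the optimum is the weighted median (not the mean). Total weight W = 346; half-weight = 173.
Sort by position and accumulate weight:
  km 9 (N3, w=20) → cum 20
  km 12 (N1, w=60) → cum 80
  km 21 (N6, w=110) → cum 190  ≥ 173 → median here
  km 33 (N7, w=25) → cum 215
  km 38 (N5, w=10) → cum 225
  km 43 (N4, w=11) → cum 236
  km 47 (N2, w=110) → cum 346
Optimal location: km 21.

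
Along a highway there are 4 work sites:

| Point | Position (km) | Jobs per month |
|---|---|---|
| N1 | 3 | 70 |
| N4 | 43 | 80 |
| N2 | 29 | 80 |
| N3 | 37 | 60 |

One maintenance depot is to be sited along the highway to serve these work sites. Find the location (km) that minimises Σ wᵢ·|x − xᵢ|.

For a sum of weighted absolute distances on a line, the optimum is the weighted median (not the mean). Total weight W = 290; half-weight = 145.
Sort by position and accumulate weight:
  km 3 (N1, w=70) → cum 70
  km 29 (N2, w=80) → cum 150  ≥ 145 → median here
  km 37 (N3, w=60) → cum 210
  km 43 (N4, w=80) → cum 290
Optimal location: km 29.

x = 29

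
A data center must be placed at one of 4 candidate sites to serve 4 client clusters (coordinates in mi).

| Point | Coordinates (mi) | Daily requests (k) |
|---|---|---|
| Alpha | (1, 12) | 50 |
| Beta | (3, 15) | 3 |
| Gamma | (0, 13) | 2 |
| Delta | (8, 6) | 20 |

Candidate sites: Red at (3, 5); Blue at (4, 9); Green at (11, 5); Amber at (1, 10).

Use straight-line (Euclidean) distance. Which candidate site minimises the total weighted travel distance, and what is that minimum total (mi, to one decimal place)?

Total weighted distance at each candidate:
  Red (3, 5): total = 513.1
  Blue (4, 9): total = 341.7
  Green (11, 5): total = 739.2
  Amber (1, 10): total = 283.7
Minimum is at Amber with total 283.7 mi.

Amber, total 283.7 mi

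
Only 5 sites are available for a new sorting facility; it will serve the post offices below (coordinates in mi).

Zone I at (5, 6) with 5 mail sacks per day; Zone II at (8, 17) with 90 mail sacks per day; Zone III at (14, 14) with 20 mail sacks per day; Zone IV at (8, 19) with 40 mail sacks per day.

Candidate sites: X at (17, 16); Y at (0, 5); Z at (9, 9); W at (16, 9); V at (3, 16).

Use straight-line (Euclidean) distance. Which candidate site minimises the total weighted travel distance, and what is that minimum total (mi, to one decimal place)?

Total weighted distance at each candidate:
  X (17, 16): total = 1344.7
  Y (0, 5): total = 2301.3
  Z (9, 9): total = 1294.0
  W (16, 9): total = 1695.2
  V (3, 16): total = 966.7
Minimum is at V with total 966.7 mi.

V, total 966.7 mi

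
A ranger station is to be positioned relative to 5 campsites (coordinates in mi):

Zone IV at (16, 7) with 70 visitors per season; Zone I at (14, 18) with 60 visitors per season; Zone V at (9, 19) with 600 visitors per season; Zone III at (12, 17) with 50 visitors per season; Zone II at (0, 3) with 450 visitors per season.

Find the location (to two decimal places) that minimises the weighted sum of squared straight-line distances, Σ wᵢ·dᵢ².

(6.47, 12.33)

The minimiser of Σwᵢ‖p−pᵢ‖² is the weighted centroid p* = (Σwᵢpᵢ)/(Σwᵢ).
Σwᵢ = 1230.
Σwᵢxᵢ = 70·16 + 60·14 + 600·9 + 50·12 + 450·0 = 7960.
Σwᵢyᵢ = 70·7 + 60·18 + 600·19 + 50·17 + 450·3 = 15170.
x* = 7960/1230 = 6.47, y* = 15170/1230 = 12.33.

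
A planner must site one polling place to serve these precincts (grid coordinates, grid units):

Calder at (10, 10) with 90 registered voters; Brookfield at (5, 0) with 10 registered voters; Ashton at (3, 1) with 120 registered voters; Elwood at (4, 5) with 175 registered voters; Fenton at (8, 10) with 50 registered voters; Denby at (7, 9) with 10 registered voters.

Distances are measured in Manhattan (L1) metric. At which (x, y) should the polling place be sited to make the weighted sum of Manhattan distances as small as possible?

Manhattan distance separates: Σwᵢ(|x−xᵢ|+|y−yᵢ|) = Σwᵢ|x−xᵢ| + Σwᵢ|y−yᵢ|, so x and y are optimised independently as 1-D weighted medians.
Total weight W = 455; half = 227.5.
x-coordinate, sorted with cumulative weight:
  x=3 (Ashton, w=120) cum 120
  x=4 (Elwood, w=175) cum 295  ← median
  x=5 (Brookfield, w=10) cum 305
  x=7 (Denby, w=10) cum 315
  x=8 (Fenton, w=50) cum 365
  x=10 (Calder, w=90) cum 455
⇒ x* = 4
y-coordinate, sorted with cumulative weight:
  y=0 (Brookfield, w=10) cum 10
  y=1 (Ashton, w=120) cum 130
  y=5 (Elwood, w=175) cum 305  ← median
  y=9 (Denby, w=10) cum 315
  y=10 (Calder, w=90) cum 405
  y=10 (Fenton, w=50) cum 455
⇒ y* = 5

(4, 5)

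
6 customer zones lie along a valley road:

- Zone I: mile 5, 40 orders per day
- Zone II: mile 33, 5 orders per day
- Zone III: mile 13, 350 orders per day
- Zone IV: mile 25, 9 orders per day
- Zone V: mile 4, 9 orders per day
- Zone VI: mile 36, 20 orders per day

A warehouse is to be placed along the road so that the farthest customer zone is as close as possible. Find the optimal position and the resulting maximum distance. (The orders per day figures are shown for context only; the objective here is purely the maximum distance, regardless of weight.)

The 1-center on a line is the midpoint of the two extreme points: leftmost at 4, rightmost at 36.
Optimal location = (4 + 36)/2 = 20; maximum distance = (36 − 4)/2 = 16.

location 20, max distance 16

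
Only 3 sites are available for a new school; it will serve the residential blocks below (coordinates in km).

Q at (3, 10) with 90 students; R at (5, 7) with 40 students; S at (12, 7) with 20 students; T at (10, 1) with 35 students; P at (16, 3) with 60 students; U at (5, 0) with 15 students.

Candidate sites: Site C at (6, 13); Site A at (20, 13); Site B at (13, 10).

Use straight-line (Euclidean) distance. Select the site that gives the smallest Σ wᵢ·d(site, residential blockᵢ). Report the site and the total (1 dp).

Total weighted distance at each candidate:
  Site C (6, 13): total = 2281.7
  Site A (20, 13): total = 3890.5
  Site B (13, 10): total = 2286.1
Minimum is at Site C with total 2281.7 km.

Site C, total 2281.7 km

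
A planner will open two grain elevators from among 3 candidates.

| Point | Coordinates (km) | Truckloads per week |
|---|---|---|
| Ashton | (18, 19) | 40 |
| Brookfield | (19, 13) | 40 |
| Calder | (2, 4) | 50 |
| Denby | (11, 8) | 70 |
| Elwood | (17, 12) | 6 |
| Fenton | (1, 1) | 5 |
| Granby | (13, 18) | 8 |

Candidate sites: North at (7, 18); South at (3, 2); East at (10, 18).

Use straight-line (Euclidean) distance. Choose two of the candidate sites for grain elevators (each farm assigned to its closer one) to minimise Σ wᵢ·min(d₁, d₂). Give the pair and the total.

{South, East}, total 1636.6

Evaluate every pair (each demand assigned to the nearer of the two):
  {South, East}: total = 1636.6
  {North, South}: total = 1902.8
  {North, East}: total = 2350.6
Best pair: {South, East} with total 1636.6.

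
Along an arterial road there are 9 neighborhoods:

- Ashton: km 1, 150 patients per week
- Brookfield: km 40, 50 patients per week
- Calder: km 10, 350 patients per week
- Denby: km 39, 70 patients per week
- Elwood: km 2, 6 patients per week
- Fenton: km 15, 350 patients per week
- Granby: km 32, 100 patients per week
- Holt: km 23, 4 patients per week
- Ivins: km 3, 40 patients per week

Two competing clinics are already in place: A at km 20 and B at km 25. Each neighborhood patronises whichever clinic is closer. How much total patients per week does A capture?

896

The indifferent point is the midpoint (20+25)/2 = 22.5; neighborhoods left of it (closer to A at 20) go to A, those right go to B.
  Ashton at 1 (w=150) → A
  Elwood at 2 (w=6) → A
  Ivins at 3 (w=40) → A
  Calder at 10 (w=350) → A
  Fenton at 15 (w=350) → A
  Holt at 23 (w=4) → B
  Granby at 32 (w=100) → B
  Denby at 39 (w=70) → B
  Brookfield at 40 (w=50) → B
A captures 896; B captures 224.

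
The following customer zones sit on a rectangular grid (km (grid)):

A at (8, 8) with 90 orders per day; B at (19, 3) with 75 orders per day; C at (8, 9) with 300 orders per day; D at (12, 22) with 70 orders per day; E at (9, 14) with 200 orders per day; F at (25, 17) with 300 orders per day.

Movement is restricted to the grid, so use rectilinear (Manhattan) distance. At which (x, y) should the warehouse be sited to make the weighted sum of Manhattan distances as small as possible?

Manhattan distance separates: Σwᵢ(|x−xᵢ|+|y−yᵢ|) = Σwᵢ|x−xᵢ| + Σwᵢ|y−yᵢ|, so x and y are optimised independently as 1-D weighted medians.
Total weight W = 1035; half = 517.5.
x-coordinate, sorted with cumulative weight:
  x=8 (A, w=90) cum 90
  x=8 (C, w=300) cum 390
  x=9 (E, w=200) cum 590  ← median
  x=12 (D, w=70) cum 660
  x=19 (B, w=75) cum 735
  x=25 (F, w=300) cum 1035
⇒ x* = 9
y-coordinate, sorted with cumulative weight:
  y=3 (B, w=75) cum 75
  y=8 (A, w=90) cum 165
  y=9 (C, w=300) cum 465
  y=14 (E, w=200) cum 665  ← median
  y=17 (F, w=300) cum 965
  y=22 (D, w=70) cum 1035
⇒ y* = 14

(9, 14)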